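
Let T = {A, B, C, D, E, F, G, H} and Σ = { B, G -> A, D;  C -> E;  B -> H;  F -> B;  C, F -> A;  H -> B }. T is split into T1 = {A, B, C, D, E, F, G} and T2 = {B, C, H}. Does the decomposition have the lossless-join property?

Yes

Common attributes: T1 ∩ T2 = {B, C}.
Closure of {B, C}: C → E applies, adding E; B → H applies, adding H. So (B, C)⁺ = {B, C, E, H}.
This closure contains every attribute of T2, so T1 ∩ T2 → T2. The join is lossless.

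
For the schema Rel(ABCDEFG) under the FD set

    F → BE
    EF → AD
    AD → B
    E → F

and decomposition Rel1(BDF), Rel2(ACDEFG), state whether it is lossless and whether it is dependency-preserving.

lossless but not dependency-preserving

Lossless test: (DF)⁺ = {ABDEF}, which contains all of one fragment — lossless.
Dependency preservation: the restricted closure of {AD} across the fragments never reaches {B}, so AD → B cannot be enforced without a join — not preserved.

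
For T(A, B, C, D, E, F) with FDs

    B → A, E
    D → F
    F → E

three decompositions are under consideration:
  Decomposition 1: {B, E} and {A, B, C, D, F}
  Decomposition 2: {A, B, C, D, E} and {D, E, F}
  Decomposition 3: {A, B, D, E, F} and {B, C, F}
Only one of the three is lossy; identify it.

Decomposition 1: common = {B}, closure = {A, B, E} → lossless.
Decomposition 2: common = {D, E}, closure = {D, E, F} → lossless.
Decomposition 3: common = {B, F}, closure = {A, B, E, F} → lossy.

Decomposition 3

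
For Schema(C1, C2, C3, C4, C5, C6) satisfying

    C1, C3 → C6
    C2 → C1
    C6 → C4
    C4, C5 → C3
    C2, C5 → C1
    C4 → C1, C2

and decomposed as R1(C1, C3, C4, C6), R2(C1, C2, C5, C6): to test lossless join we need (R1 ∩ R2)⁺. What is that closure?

R1 ∩ R2 = {C1, C6}.
C6 → C4 applies, adding C4
C4 → C1, C2 applies, adding C2
Closure: {C1, C2, C4, C6}.

C1, C2, C4, C6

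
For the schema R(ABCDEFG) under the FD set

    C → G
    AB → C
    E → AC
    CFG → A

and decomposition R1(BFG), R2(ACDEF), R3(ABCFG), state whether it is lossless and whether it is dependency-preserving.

Lossless test (chase): Rows 2 and 3 agree on C; apply C→G and equate their G entries. No row becomes fully distinguished — the join is lossy.
Dependency preservation: every FD's attributes lie within a single fragment, so each can be enforced locally — preserved.

lossy but dependency-preserving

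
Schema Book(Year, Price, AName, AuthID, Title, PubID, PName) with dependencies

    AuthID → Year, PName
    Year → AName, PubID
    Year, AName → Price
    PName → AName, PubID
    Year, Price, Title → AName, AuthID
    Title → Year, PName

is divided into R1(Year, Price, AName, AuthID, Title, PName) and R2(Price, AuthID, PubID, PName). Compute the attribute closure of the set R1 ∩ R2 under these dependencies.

R1 ∩ R2 = {Price, AuthID, PName}.
AuthID → Year, PName applies, adding Year
Year → AName, PubID applies, adding AName, PubID
Closure: {Year, Price, AName, AuthID, PubID, PName}.

Year, Price, AName, AuthID, PubID, PName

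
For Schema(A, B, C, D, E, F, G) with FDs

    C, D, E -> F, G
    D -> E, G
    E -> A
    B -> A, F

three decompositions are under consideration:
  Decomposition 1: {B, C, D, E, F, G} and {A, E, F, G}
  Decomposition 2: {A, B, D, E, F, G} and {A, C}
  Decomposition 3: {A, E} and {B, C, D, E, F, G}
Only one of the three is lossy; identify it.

Decomposition 2

Decomposition 1: common = {E, F, G}, closure = {A, E, F, G} → lossless.
Decomposition 2: common = {A}, closure = {A} → lossy.
Decomposition 3: common = {E}, closure = {A, E} → lossless.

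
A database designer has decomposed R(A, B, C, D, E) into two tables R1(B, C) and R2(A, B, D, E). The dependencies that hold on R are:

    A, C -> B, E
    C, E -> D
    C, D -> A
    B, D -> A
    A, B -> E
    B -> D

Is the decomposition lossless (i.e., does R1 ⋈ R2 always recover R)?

Yes

Common attributes: R1 ∩ R2 = {B}.
Closure of {B}: B → D applies, adding D; B, D → A applies, adding A; A, B → E applies, adding E. So (B)⁺ = {A, B, D, E}.
This closure contains every attribute of R2, so R1 ∩ R2 → R2. The join is lossless.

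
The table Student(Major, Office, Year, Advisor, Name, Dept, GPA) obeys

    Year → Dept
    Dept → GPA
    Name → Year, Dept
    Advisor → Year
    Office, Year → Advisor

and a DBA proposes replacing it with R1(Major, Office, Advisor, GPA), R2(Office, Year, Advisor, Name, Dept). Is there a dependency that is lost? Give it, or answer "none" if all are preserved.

Dept → GPA

Check Dept → GPA: no single fragment contains all of {Dept, GPA}, and the restricted closure of {Dept} across the fragments never reaches {GPA}.
Year → Dept is preserved.
Name → Year, Dept is preserved.
Advisor → Year is preserved.
Office, Year → Advisor is preserved.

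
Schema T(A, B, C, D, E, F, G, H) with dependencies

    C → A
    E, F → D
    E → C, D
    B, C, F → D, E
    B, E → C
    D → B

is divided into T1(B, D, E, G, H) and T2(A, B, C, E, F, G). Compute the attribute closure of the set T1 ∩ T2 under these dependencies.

T1 ∩ T2 = {B, E, G}.
E → C, D applies, adding C, D
C → A applies, adding A
Closure: {A, B, C, D, E, G}.

A, B, C, D, E, G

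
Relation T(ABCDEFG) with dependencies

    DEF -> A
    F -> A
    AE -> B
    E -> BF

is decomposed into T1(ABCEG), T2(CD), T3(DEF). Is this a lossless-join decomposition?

No

Chase test. Columns are ABCDEFG; row i has aⱼ where attribute j ∈ Ti, else bᵢⱼ.
Initial tableau (one row per fragment):
  row 1: a1 a2 a3 b14 a5 b16 a7
  row 2: b21 b22 a3 a4 b25 b26 b27
  row 3: b31 b32 b33 a4 a5 a6 b37
Rows 1 and 3 agree on E; apply E→BF and equate their BF entries.
Rows 1 and 3 agree on F; apply F→A and equate their A entries.
No row becomes fully distinguished — the join is lossy.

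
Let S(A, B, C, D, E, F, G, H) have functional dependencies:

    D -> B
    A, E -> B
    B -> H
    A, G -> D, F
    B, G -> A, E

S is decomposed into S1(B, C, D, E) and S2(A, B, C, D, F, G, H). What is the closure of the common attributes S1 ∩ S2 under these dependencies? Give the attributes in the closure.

B, C, D, H

S1 ∩ S2 = {B, C, D}.
B → H applies, adding H
Closure: {B, C, D, H}.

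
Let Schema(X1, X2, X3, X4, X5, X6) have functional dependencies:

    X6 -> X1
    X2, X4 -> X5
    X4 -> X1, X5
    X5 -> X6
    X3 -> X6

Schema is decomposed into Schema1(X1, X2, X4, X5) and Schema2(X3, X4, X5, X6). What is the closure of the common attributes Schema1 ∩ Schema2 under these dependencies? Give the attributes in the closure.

Schema1 ∩ Schema2 = {X4, X5}.
X4 → X1, X5 applies, adding X1
X5 → X6 applies, adding X6
Closure: {X1, X4, X5, X6}.

X1, X4, X5, X6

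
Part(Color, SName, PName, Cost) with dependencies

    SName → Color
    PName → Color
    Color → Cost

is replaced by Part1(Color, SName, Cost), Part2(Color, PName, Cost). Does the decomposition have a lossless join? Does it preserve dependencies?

Lossless test: (Color, Cost)⁺ = {Color, Cost}, which is a superkey of neither fragment — lossy.
Dependency preservation: every FD's attributes lie within a single fragment, so each can be enforced locally — preserved.

lossy but dependency-preserving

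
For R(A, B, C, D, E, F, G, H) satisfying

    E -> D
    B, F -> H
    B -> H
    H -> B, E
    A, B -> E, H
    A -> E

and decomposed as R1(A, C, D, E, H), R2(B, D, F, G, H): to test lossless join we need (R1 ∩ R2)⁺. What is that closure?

R1 ∩ R2 = {D, H}.
H → B, E applies, adding B, E
Closure: {B, D, E, H}.

B, D, E, H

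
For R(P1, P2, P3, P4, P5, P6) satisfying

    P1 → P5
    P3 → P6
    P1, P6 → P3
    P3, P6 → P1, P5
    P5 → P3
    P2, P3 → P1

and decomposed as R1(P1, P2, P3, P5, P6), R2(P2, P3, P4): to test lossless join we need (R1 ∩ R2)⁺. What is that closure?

P1, P2, P3, P5, P6

R1 ∩ R2 = {P2, P3}.
P3 → P6 applies, adding P6
P3, P6 → P1, P5 applies, adding P1, P5
Closure: {P1, P2, P3, P5, P6}.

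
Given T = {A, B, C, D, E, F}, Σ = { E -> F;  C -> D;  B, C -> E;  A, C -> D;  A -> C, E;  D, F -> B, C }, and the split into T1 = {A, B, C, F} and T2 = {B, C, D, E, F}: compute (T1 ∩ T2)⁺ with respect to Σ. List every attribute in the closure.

T1 ∩ T2 = {B, C, F}.
C → D applies, adding D
B, C → E applies, adding E
Closure: {B, C, D, E, F}.

B, C, D, E, F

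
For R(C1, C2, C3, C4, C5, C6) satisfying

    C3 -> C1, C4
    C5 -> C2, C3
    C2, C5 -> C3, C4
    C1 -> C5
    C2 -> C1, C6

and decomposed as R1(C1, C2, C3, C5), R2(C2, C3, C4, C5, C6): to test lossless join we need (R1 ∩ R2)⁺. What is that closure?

R1 ∩ R2 = {C2, C3, C5}.
C3 → C1, C4 applies, adding C1, C4
C2 → C1, C6 applies, adding C6
Closure: {C1, C2, C3, C4, C5, C6}.

C1, C2, C3, C4, C5, C6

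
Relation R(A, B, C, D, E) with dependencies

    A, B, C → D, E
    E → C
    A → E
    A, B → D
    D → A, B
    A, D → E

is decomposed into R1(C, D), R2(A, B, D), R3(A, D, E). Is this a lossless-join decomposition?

Yes

Chase test. Columns are A, B, C, D, E; row i has aⱼ where attribute j ∈ Ri, else bᵢⱼ.
Initial tableau (one row per fragment):
  row 1: b11 b12 a3 a4 b15
  row 2: a1 a2 b23 a4 b25
  row 3: a1 b32 b33 a4 a5
Rows 2 and 3 agree on A; apply A→E and equate their E entries.
Rows 1 and 2 agree on D; apply D→A, B and equate their A, B entries.
Rows 1 and 3 agree on D; apply D→A, B and equate their A, B entries.
Rows 1 and 2 agree on A, D; apply A, D→E and equate their E entries.
Rows 1 and 2 agree on E; apply E→C and equate their C entries.
Rows 1 and 3 agree on E; apply E→C and equate their C entries.
Row 1 is now all distinguished symbols — the join is lossless.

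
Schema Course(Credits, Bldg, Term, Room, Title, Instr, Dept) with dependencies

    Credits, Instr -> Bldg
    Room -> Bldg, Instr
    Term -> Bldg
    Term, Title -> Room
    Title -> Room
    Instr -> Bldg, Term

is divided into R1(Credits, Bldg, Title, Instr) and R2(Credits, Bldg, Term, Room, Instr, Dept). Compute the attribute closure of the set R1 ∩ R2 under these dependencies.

Credits, Bldg, Term, Instr

R1 ∩ R2 = {Credits, Bldg, Instr}.
Instr → Bldg, Term applies, adding Term
Closure: {Credits, Bldg, Term, Instr}.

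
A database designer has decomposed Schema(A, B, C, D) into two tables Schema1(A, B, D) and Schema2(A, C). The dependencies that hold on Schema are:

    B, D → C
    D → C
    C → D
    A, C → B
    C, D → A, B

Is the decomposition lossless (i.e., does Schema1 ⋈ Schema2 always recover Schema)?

No

Common attributes: Schema1 ∩ Schema2 = {A}.
No dependency enlarges {A}, so (A)⁺ = {A}.
The closure contains neither all of Schema1 = {A, B, D} nor all of Schema2 = {A, C}, so the common attributes are not a superkey of either fragment. The join is lossy.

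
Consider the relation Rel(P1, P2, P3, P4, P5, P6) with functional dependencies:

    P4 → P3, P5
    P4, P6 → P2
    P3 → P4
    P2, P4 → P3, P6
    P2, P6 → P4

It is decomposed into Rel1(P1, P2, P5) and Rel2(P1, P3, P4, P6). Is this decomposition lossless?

No

Common attributes: Rel1 ∩ Rel2 = {P1}.
No dependency enlarges {P1}, so (P1)⁺ = {P1}.
The closure contains neither all of Rel1 = {P1, P2, P5} nor all of Rel2 = {P1, P3, P4, P6}, so the common attributes are not a superkey of either fragment. The join is lossy.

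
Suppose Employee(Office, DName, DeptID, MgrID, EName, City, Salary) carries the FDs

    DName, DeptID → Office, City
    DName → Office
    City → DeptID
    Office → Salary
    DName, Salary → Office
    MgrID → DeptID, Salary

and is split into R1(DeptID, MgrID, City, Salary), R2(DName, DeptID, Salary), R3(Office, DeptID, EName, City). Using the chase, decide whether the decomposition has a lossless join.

Chase test. Columns are Office, DName, DeptID, MgrID, EName, City, Salary; row i has aⱼ where attribute j ∈ Ri, else bᵢⱼ.
Initial tableau (one row per fragment):
  row 1: b11 b12 a3 a4 b15 a6 a7
  row 2: b21 a2 a3 b24 b25 b26 a7
  row 3: a1 b32 a3 b34 a5 a6 b37
No row becomes fully distinguished — the join is lossy.

No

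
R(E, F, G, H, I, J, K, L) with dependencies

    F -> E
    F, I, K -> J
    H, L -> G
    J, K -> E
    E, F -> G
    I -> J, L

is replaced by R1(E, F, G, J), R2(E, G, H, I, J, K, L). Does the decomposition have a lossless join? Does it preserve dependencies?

Lossless test: (E, G, J)⁺ = {E, G, J}, which is a superkey of neither fragment — lossy.
Dependency preservation: F, I, K → J is not contained in any single fragment, but the restricted closure of its left-hand side across the fragments still reaches the right-hand side; the remaining FDs each lie inside some fragment. All dependencies are preserved.

lossy but dependency-preserving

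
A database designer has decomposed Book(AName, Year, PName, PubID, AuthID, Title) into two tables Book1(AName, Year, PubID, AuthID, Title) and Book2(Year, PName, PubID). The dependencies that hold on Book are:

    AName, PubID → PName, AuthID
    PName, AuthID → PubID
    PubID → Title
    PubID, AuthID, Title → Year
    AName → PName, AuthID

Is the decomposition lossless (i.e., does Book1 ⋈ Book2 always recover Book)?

Common attributes: Book1 ∩ Book2 = {Year, PubID}.
Closure of {Year, PubID}: PubID → Title applies, adding Title. So (Year, PubID)⁺ = {Year, PubID, Title}.
The closure contains neither all of Book1 = {AName, Year, PubID, AuthID, Title} nor all of Book2 = {Year, PName, PubID}, so the common attributes are not a superkey of either fragment. The join is lossy.

No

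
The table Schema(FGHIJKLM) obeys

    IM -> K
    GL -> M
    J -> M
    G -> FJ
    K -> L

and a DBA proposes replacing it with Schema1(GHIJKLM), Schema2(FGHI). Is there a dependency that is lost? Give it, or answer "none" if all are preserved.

none

IM → K lies within Schema1.
GL → M lies within Schema1.
J → M lies within Schema1.
G → FJ: restricted closure across fragments reaches FJ.
K → L lies within Schema1.
Every dependency is enforceable on the fragments, so the decomposition is dependency-preserving.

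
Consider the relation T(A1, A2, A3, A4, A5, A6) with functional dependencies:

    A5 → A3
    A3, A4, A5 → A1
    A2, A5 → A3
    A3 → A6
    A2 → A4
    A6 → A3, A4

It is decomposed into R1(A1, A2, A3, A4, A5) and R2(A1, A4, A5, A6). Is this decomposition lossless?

Common attributes: R1 ∩ R2 = {A1, A4, A5}.
Closure of {A1, A4, A5}: A5 → A3 applies, adding A3; A3 → A6 applies, adding A6. So (A1, A4, A5)⁺ = {A1, A3, A4, A5, A6}.
This closure contains every attribute of R2, so R1 ∩ R2 → R2. The join is lossless.

Yes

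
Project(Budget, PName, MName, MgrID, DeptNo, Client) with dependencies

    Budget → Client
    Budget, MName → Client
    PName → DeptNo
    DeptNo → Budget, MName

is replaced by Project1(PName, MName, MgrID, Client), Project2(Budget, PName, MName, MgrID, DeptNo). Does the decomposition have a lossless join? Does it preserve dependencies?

Lossless test: (PName, MName, MgrID)⁺ = {Budget, PName, MName, MgrID, DeptNo, Client}, which contains all of one fragment — lossless.
Dependency preservation: the restricted closure of {Budget} across the fragments never reaches {Client}, so Budget → Client cannot be enforced without a join — not preserved.

lossless but not dependency-preserving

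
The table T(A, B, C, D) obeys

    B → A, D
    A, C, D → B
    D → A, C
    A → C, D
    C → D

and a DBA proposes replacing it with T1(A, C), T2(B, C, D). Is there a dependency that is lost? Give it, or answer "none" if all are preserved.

none

B → A, D: restricted closure across fragments reaches A, D.
A, C, D → B: restricted closure across fragments reaches B.
D → A, C: restricted closure across fragments reaches A, C.
A → C, D: restricted closure across fragments reaches C, D.
C → D lies within T2.
Every dependency is enforceable on the fragments, so the decomposition is dependency-preserving.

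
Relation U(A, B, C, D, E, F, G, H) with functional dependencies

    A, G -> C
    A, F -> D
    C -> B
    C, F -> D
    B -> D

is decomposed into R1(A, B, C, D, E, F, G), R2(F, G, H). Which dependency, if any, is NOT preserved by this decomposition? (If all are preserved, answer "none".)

none

A, G → C lies within R1.
A, F → D lies within R1.
C → B lies within R1.
C, F → D lies within R1.
B → D lies within R1.
Every dependency is enforceable on the fragments, so the decomposition is dependency-preserving.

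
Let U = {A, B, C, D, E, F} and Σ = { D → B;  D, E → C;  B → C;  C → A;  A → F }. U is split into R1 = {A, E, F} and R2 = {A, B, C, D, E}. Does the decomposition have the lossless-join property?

Yes

Common attributes: R1 ∩ R2 = {A, E}.
Closure of {A, E}: A → F applies, adding F. So (A, E)⁺ = {A, E, F}.
This closure contains every attribute of R1, so R1 ∩ R2 → R1. The join is lossless.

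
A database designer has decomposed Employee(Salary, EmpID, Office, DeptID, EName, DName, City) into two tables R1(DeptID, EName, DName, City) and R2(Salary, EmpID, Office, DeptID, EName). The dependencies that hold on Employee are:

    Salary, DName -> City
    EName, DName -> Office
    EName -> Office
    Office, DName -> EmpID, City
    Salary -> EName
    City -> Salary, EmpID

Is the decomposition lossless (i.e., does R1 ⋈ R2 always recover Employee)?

No

Common attributes: R1 ∩ R2 = {DeptID, EName}.
Closure of {DeptID, EName}: EName → Office applies, adding Office. So (DeptID, EName)⁺ = {Office, DeptID, EName}.
The closure contains neither all of R1 = {DeptID, EName, DName, City} nor all of R2 = {Salary, EmpID, Office, DeptID, EName}, so the common attributes are not a superkey of either fragment. The join is lossy.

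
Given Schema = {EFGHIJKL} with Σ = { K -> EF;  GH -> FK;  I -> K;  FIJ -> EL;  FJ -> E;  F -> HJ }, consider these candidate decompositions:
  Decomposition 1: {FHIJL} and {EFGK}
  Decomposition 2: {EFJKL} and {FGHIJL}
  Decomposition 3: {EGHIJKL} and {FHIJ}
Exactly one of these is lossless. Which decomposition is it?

Decomposition 3

Decomposition 1: common = {F}, closure = {EFHJ} → lossy.
Decomposition 2: common = {FJL}, closure = {EFHJL} → lossy.
Decomposition 3: common = {HIJ}, closure = {EFHIJKL} → lossless.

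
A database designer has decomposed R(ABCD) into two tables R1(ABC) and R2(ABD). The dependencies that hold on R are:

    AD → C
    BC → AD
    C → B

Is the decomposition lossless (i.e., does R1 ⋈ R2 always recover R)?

Common attributes: R1 ∩ R2 = {AB}.
No dependency enlarges {AB}, so (AB)⁺ = {AB}.
The closure contains neither all of R1 = {ABC} nor all of R2 = {ABD}, so the common attributes are not a superkey of either fragment. The join is lossy.

No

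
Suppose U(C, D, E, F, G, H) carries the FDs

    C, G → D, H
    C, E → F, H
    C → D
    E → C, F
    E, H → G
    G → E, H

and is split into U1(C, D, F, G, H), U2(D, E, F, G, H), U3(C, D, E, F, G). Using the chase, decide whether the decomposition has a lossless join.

Chase test. Columns are C, D, E, F, G, H; row i has aⱼ where attribute j ∈ Ui, else bᵢⱼ.
Initial tableau (one row per fragment):
  row 1: a1 a2 b13 a4 a5 a6
  row 2: b21 a2 a3 a4 a5 a6
  row 3: a1 a2 a3 a4 a5 b36
Rows 1 and 3 agree on C, G; apply C, G→D, H and equate their D, H entries.
Rows 2 and 3 agree on E; apply E→C, F and equate their C, F entries.
Rows 1 and 2 agree on G; apply G→E, H and equate their E, H entries.
Row 1 is now all distinguished symbols — the join is lossless.

Yes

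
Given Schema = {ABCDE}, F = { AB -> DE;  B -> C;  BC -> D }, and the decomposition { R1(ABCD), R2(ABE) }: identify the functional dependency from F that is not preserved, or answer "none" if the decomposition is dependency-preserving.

AB → DE: restricted closure across fragments reaches DE.
B → C lies within R1.
BC → D lies within R1.
Every dependency is enforceable on the fragments, so the decomposition is dependency-preserving.

none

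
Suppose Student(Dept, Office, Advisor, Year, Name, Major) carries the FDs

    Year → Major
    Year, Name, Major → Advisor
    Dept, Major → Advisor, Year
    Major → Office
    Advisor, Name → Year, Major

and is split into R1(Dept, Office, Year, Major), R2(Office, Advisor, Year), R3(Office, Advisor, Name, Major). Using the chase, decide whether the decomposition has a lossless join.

No

Chase test. Columns are Dept, Office, Advisor, Year, Name, Major; row i has aⱼ where attribute j ∈ Ri, else bᵢⱼ.
Initial tableau (one row per fragment):
  row 1: a1 a2 b13 a4 b15 a6
  row 2: b21 a2 a3 a4 b25 b26
  row 3: b31 a2 a3 b34 a5 a6
Rows 1 and 2 agree on Year; apply Year→Major and equate their Major entries.
No row becomes fully distinguished — the join is lossy.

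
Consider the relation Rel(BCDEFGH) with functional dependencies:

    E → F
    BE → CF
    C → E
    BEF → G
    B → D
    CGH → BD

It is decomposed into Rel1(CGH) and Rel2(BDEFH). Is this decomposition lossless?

Common attributes: Rel1 ∩ Rel2 = {H}.
No dependency enlarges {H}, so (H)⁺ = {H}.
The closure contains neither all of Rel1 = {CGH} nor all of Rel2 = {BDEFH}, so the common attributes are not a superkey of either fragment. The join is lossy.

No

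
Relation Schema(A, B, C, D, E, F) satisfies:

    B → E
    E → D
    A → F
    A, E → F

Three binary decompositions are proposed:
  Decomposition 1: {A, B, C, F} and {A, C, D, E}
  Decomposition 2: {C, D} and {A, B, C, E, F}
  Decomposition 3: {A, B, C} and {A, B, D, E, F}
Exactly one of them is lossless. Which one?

Decomposition 3

Decomposition 1: common = {A, C}, closure = {A, C, F} → lossy.
Decomposition 2: common = {C}, closure = {C} → lossy.
Decomposition 3: common = {A, B}, closure = {A, B, D, E, F} → lossless.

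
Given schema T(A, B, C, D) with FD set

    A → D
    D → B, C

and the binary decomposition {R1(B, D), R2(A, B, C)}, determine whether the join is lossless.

Common attributes: R1 ∩ R2 = {B}.
No dependency enlarges {B}, so (B)⁺ = {B}.
The closure contains neither all of R1 = {B, D} nor all of R2 = {A, B, C}, so the common attributes are not a superkey of either fragment. The join is lossy.

No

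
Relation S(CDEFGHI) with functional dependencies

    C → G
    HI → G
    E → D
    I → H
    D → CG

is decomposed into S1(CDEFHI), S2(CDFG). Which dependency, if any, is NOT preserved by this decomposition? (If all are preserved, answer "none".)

HI → G

Check HI → G: no single fragment contains all of {GHI}, and the restricted closure of {HI} across the fragments never reaches {G}.
C → G is preserved.
E → D is preserved.
I → H is preserved.
D → CG is preserved.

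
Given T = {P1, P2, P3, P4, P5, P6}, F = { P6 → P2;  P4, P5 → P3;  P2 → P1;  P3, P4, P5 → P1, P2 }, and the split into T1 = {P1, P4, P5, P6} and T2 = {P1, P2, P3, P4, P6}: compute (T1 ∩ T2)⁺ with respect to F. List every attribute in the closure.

T1 ∩ T2 = {P1, P4, P6}.
P6 → P2 applies, adding P2
Closure: {P1, P2, P4, P6}.

P1, P2, P4, P6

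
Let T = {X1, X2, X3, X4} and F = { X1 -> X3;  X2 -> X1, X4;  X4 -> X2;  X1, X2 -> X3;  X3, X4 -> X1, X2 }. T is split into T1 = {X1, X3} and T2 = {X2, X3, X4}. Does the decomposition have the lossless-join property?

Common attributes: T1 ∩ T2 = {X3}.
No dependency enlarges {X3}, so (X3)⁺ = {X3}.
The closure contains neither all of T1 = {X1, X3} nor all of T2 = {X2, X3, X4}, so the common attributes are not a superkey of either fragment. The join is lossy.

No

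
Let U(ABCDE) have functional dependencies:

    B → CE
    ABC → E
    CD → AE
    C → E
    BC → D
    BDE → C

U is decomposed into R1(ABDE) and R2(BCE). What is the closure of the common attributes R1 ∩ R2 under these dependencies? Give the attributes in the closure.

R1 ∩ R2 = {BE}.
B → CE applies, adding C
BC → D applies, adding D
CD → AE applies, adding A
Closure: {ABCDE}.

ABCDE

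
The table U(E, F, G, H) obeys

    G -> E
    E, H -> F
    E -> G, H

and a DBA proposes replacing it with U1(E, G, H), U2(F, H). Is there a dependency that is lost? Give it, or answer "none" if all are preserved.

E, H -> F

Check E, H → F: no single fragment contains all of {E, F, H}, and the restricted closure of {E, H} across the fragments never reaches {F}.
G → E is preserved.
E → G, H is preserved.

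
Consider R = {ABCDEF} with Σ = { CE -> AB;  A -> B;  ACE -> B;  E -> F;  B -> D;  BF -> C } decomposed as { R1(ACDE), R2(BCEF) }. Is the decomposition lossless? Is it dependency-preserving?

Lossless test: (CE)⁺ = {ABCDEF}, which contains all of one fragment — lossless.
Dependency preservation: the restricted closure of {A} across the fragments never reaches {B}, so A → B cannot be enforced without a join — not preserved.

lossless but not dependency-preserving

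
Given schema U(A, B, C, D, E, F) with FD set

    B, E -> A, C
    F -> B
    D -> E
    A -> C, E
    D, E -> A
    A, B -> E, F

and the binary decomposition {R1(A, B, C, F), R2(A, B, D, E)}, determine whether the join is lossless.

Yes

Common attributes: R1 ∩ R2 = {A, B}.
Closure of {A, B}: A → C, E applies, adding C, E; A, B → E, F applies, adding F. So (A, B)⁺ = {A, B, C, E, F}.
This closure contains every attribute of R1, so R1 ∩ R2 → R1. The join is lossless.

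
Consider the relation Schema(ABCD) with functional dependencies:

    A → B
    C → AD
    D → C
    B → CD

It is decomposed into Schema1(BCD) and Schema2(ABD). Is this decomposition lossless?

Yes

Common attributes: Schema1 ∩ Schema2 = {BD}.
Closure of {BD}: D → C applies, adding C; C → AD applies, adding A. So (BD)⁺ = {ABCD}.
This closure contains every attribute of Schema1, so Schema1 ∩ Schema2 → Schema1. The join is lossless.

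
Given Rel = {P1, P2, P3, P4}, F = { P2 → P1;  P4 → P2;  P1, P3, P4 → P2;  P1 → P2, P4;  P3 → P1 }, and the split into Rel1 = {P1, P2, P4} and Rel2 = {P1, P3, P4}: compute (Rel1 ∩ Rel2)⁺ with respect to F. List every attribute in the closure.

P1, P2, P4

Rel1 ∩ Rel2 = {P1, P4}.
P4 → P2 applies, adding P2
Closure: {P1, P2, P4}.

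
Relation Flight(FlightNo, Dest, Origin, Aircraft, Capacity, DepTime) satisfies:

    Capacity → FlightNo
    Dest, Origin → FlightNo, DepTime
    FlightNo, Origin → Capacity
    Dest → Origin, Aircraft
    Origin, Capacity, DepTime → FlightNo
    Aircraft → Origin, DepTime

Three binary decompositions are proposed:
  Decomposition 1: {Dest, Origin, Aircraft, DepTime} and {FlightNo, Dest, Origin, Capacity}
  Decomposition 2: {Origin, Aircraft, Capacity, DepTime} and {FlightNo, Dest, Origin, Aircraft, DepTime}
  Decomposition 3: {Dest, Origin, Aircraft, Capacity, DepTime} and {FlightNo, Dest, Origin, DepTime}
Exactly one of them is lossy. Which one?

Decomposition 1: common = {Dest, Origin}, closure = {FlightNo, Dest, Origin, Aircraft, Capacity, DepTime} → lossless.
Decomposition 2: common = {Origin, Aircraft, DepTime}, closure = {Origin, Aircraft, DepTime} → lossy.
Decomposition 3: common = {Dest, Origin, DepTime}, closure = {FlightNo, Dest, Origin, Aircraft, Capacity, DepTime} → lossless.

Decomposition 2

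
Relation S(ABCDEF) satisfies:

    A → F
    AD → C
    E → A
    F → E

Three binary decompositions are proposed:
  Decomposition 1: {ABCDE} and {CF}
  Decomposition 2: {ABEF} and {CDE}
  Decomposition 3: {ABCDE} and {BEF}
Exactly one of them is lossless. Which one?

Decomposition 1: common = {C}, closure = {C} → lossy.
Decomposition 2: common = {E}, closure = {AEF} → lossy.
Decomposition 3: common = {BE}, closure = {ABEF} → lossless.

Decomposition 3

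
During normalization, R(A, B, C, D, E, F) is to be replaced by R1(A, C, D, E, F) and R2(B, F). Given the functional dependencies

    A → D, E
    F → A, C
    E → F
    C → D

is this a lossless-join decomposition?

Common attributes: R1 ∩ R2 = {F}.
Closure of {F}: F → A, C applies, adding A, C; C → D applies, adding D; A → D, E applies, adding E. So (F)⁺ = {A, C, D, E, F}.
This closure contains every attribute of R1, so R1 ∩ R2 → R1. The join is lossless.

Yes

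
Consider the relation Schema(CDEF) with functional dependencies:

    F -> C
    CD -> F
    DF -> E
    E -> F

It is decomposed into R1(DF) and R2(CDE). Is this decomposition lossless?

Common attributes: R1 ∩ R2 = {D}.
No dependency enlarges {D}, so (D)⁺ = {D}.
The closure contains neither all of R1 = {DF} nor all of R2 = {CDE}, so the common attributes are not a superkey of either fragment. The join is lossy.

No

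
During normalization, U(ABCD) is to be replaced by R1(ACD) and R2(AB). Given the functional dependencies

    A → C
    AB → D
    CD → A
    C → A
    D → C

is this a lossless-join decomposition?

No

Common attributes: R1 ∩ R2 = {A}.
Closure of {A}: A → C applies, adding C. So (A)⁺ = {AC}.
The closure contains neither all of R1 = {ACD} nor all of R2 = {AB}, so the common attributes are not a superkey of either fragment. The join is lossy.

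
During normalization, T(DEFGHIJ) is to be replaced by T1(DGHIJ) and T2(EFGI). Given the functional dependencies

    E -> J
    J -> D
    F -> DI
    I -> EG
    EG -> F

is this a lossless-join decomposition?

Common attributes: T1 ∩ T2 = {GI}.
Closure of {GI}: I → EG applies, adding E; EG → F applies, adding F; E → J applies, adding J; J → D applies, adding D. So (GI)⁺ = {DEFGIJ}.
This closure contains every attribute of T2, so T1 ∩ T2 → T2. The join is lossless.

Yes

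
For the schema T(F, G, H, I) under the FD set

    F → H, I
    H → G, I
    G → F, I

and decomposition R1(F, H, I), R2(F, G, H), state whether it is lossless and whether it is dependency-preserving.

lossless and dependency-preserving

Lossless test: (F, H)⁺ = {F, G, H, I}, which contains all of one fragment — lossless.
Dependency preservation: H → G, I; G → F, I are not contained in any single fragment, but the restricted closure of each left-hand side across the fragments still reaches the right-hand side; the remaining FDs each lie inside some fragment. All dependencies are preserved.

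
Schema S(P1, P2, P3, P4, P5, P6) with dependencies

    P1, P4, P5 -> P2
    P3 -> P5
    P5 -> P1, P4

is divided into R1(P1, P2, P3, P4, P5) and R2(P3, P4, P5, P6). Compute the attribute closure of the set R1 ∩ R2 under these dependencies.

P1, P2, P3, P4, P5

R1 ∩ R2 = {P3, P4, P5}.
P5 → P1, P4 applies, adding P1
P1, P4, P5 → P2 applies, adding P2
Closure: {P1, P2, P3, P4, P5}.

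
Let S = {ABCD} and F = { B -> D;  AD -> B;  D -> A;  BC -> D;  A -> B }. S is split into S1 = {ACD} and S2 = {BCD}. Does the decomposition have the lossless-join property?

Common attributes: S1 ∩ S2 = {CD}.
Closure of {CD}: D → A applies, adding A; A → B applies, adding B. So (CD)⁺ = {ABCD}.
This closure contains every attribute of S1, so S1 ∩ S2 → S1. The join is lossless.

Yes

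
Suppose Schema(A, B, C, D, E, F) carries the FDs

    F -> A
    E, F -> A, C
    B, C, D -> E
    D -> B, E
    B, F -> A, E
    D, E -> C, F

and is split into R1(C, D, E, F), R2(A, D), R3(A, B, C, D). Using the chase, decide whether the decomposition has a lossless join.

Yes

Chase test. Columns are A, B, C, D, E, F; row i has aⱼ where attribute j ∈ Ri, else bᵢⱼ.
Initial tableau (one row per fragment):
  row 1: b11 b12 a3 a4 a5 a6
  row 2: a1 b22 b23 a4 b25 b26
  row 3: a1 a2 a3 a4 b35 b36
Rows 1 and 2 agree on D; apply D→B, E and equate their B, E entries.
Rows 1 and 3 agree on D; apply D→B, E and equate their B, E entries.
Rows 1 and 2 agree on D, E; apply D, E→C, F and equate their C, F entries.
Rows 1 and 3 agree on D, E; apply D, E→C, F and equate their C, F entries.
Rows 1 and 2 agree on F; apply F→A and equate their A entries.
Row 1 is now all distinguished symbols — the join is lossless.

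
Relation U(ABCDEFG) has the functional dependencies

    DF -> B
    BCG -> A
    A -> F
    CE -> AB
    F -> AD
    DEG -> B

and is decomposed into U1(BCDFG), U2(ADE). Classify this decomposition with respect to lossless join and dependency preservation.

Lossless test: (D)⁺ = {D}, which is a superkey of neither fragment — lossy.
Dependency preservation: the restricted closure of {BCG} across the fragments never reaches {A}, so BCG → A cannot be enforced without a join — not preserved.

lossy and not dependency-preserving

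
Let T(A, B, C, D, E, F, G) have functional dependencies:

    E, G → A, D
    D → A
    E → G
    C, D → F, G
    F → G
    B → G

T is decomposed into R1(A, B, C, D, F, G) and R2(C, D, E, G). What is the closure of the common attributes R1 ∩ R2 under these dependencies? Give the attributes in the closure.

A, C, D, F, G

R1 ∩ R2 = {C, D, G}.
D → A applies, adding A
C, D → F, G applies, adding F
Closure: {A, C, D, F, G}.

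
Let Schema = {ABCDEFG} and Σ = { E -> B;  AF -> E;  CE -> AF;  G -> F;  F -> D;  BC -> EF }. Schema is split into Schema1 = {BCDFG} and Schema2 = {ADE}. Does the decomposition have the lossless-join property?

Common attributes: Schema1 ∩ Schema2 = {D}.
No dependency enlarges {D}, so (D)⁺ = {D}.
The closure contains neither all of Schema1 = {BCDFG} nor all of Schema2 = {ADE}, so the common attributes are not a superkey of either fragment. The join is lossy.

No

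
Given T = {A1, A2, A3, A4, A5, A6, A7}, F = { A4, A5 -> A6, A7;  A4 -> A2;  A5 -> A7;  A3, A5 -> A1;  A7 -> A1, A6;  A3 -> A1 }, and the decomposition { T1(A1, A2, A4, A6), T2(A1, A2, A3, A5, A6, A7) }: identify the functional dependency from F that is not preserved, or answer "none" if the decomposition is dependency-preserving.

none

A4, A5 → A6, A7: restricted closure across fragments reaches A6, A7.
A4 → A2 lies within T1.
A5 → A7 lies within T2.
A3, A5 → A1 lies within T2.
A7 → A1, A6 lies within T2.
A3 → A1 lies within T2.
Every dependency is enforceable on the fragments, so the decomposition is dependency-preserving.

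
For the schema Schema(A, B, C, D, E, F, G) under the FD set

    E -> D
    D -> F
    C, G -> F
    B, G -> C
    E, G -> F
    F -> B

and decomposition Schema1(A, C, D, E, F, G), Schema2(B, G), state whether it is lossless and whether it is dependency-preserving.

Lossless test: (G)⁺ = {G}, which is a superkey of neither fragment — lossy.
Dependency preservation: the restricted closure of {B, G} across the fragments never reaches {C}, so B, G → C cannot be enforced without a join — not preserved.

lossy and not dependency-preserving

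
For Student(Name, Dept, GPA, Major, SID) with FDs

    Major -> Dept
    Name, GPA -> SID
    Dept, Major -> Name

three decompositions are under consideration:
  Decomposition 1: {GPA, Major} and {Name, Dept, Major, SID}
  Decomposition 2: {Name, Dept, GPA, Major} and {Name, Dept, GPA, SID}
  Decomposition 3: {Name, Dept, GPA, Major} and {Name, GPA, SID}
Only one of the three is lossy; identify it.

Decomposition 1: common = {Major}, closure = {Name, Dept, Major} → lossy.
Decomposition 2: common = {Name, Dept, GPA}, closure = {Name, Dept, GPA, SID} → lossless.
Decomposition 3: common = {Name, GPA}, closure = {Name, GPA, SID} → lossless.

Decomposition 1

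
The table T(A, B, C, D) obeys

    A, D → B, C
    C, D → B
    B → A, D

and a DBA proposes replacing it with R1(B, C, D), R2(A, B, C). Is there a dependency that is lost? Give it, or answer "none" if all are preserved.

Check A, D → B, C: no single fragment contains all of {A, B, C, D}, and the restricted closure of {A, D} across the fragments never reaches {B, C}.
C, D → B is preserved.
B → A, D is preserved.

A, D → B, C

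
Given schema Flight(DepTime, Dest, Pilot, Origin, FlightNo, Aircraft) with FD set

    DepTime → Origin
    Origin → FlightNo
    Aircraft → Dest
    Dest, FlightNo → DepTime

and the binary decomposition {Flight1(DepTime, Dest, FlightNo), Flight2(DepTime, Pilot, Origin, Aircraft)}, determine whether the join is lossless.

Common attributes: Flight1 ∩ Flight2 = {DepTime}.
Closure of {DepTime}: DepTime → Origin applies, adding Origin; Origin → FlightNo applies, adding FlightNo. So (DepTime)⁺ = {DepTime, Origin, FlightNo}.
The closure contains neither all of Flight1 = {DepTime, Dest, FlightNo} nor all of Flight2 = {DepTime, Pilot, Origin, Aircraft}, so the common attributes are not a superkey of either fragment. The join is lossy.

No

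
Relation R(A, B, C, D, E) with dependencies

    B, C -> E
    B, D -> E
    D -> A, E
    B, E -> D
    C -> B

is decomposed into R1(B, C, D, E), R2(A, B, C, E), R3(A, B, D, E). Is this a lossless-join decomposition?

Chase test. Columns are A, B, C, D, E; row i has aⱼ where attribute j ∈ Ri, else bᵢⱼ.
Initial tableau (one row per fragment):
  row 1: b11 a2 a3 a4 a5
  row 2: a1 a2 a3 b24 a5
  row 3: a1 a2 b33 a4 a5
Rows 1 and 3 agree on D; apply D→A, E and equate their A, E entries.
Rows 1 and 2 agree on B, E; apply B, E→D and equate their D entries.
Row 1 is now all distinguished symbols — the join is lossless.

Yes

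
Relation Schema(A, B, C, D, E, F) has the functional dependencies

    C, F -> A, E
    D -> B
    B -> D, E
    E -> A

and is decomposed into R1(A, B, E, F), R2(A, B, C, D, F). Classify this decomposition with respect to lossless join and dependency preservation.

lossless but not dependency-preserving

Lossless test: (A, B, F)⁺ = {A, B, D, E, F}, which contains all of one fragment — lossless.
Dependency preservation: the restricted closure of {C, F} across the fragments never reaches {A, E}, so C, F → A, E cannot be enforced without a join — not preserved.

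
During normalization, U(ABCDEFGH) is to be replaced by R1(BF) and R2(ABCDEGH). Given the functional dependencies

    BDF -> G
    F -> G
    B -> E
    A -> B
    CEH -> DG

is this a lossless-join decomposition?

No

Common attributes: R1 ∩ R2 = {B}.
Closure of {B}: B → E applies, adding E. So (B)⁺ = {BE}.
The closure contains neither all of R1 = {BF} nor all of R2 = {ABCDEGH}, so the common attributes are not a superkey of either fragment. The join is lossy.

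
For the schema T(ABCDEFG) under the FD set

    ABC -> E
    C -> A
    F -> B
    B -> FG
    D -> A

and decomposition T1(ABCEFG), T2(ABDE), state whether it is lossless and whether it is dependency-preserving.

lossy but dependency-preserving

Lossless test: (ABE)⁺ = {ABEFG}, which is a superkey of neither fragment — lossy.
Dependency preservation: every FD's attributes lie within a single fragment, so each can be enforced locally — preserved.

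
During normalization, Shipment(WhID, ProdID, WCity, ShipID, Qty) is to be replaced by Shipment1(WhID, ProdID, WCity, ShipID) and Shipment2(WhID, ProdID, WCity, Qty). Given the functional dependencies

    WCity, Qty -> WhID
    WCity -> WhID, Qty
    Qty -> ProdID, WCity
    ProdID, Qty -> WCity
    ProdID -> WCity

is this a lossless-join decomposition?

Common attributes: Shipment1 ∩ Shipment2 = {WhID, ProdID, WCity}.
Closure of {WhID, ProdID, WCity}: WCity → WhID, Qty applies, adding Qty. So (WhID, ProdID, WCity)⁺ = {WhID, ProdID, WCity, Qty}.
This closure contains every attribute of Shipment2, so Shipment1 ∩ Shipment2 → Shipment2. The join is lossless.

Yes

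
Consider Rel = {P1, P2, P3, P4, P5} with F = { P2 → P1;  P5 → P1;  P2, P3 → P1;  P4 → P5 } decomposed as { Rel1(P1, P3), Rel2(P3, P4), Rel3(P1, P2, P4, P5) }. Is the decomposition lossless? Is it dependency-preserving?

lossy but dependency-preserving

Lossless test (chase): Rows 2 and 3 agree on P4; apply P4→P5 and equate their P5 entries. Rows 2 and 3 agree on P5; apply P5→P1 and equate their P1 entries. No row becomes fully distinguished — the join is lossy.
Dependency preservation: P2, P3 → P1 is not contained in any single fragment, but the restricted closure of its left-hand side across the fragments still reaches the right-hand side; the remaining FDs each lie inside some fragment. All dependencies are preserved.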